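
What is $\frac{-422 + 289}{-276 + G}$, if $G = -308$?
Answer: $\frac{133}{584} \approx 0.22774$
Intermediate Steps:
$\frac{-422 + 289}{-276 + G} = \frac{-422 + 289}{-276 - 308} = - \frac{133}{-584} = \left(-133\right) \left(- \frac{1}{584}\right) = \frac{133}{584}$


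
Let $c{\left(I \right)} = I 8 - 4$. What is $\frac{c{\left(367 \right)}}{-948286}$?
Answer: $- \frac{1466}{474143} \approx -0.0030919$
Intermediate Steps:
$c{\left(I \right)} = -4 + 8 I$ ($c{\left(I \right)} = 8 I - 4 = -4 + 8 I$)
$\frac{c{\left(367 \right)}}{-948286} = \frac{-4 + 8 \cdot 367}{-948286} = \left(-4 + 2936\right) \left(- \frac{1}{948286}\right) = 2932 \left(- \frac{1}{948286}\right) = - \frac{1466}{474143}$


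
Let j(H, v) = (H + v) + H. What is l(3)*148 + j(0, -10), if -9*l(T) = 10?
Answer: -1570/9 ≈ -174.44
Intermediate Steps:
l(T) = -10/9 (l(T) = -⅑*10 = -10/9)
j(H, v) = v + 2*H
l(3)*148 + j(0, -10) = -10/9*148 + (-10 + 2*0) = -1480/9 + (-10 + 0) = -1480/9 - 10 = -1570/9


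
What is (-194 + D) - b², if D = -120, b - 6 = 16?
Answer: -798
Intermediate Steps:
b = 22 (b = 6 + 16 = 22)
(-194 + D) - b² = (-194 - 120) - 1*22² = -314 - 1*484 = -314 - 484 = -798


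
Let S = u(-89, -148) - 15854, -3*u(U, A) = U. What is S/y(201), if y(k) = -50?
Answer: 47473/150 ≈ 316.49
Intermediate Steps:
u(U, A) = -U/3
S = -47473/3 (S = -1/3*(-89) - 15854 = 89/3 - 15854 = -47473/3 ≈ -15824.)
S/y(201) = -47473/3/(-50) = -47473/3*(-1/50) = 47473/150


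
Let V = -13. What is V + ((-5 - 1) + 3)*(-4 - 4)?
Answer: 11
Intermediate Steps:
V + ((-5 - 1) + 3)*(-4 - 4) = -13 + ((-5 - 1) + 3)*(-4 - 4) = -13 + (-6 + 3)*(-8) = -13 - 3*(-8) = -13 + 24 = 11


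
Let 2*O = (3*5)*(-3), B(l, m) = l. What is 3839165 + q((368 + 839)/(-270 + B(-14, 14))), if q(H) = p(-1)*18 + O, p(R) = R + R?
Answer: 7678213/2 ≈ 3.8391e+6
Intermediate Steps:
O = -45/2 (O = ((3*5)*(-3))/2 = (15*(-3))/2 = (½)*(-45) = -45/2 ≈ -22.500)
p(R) = 2*R
q(H) = -117/2 (q(H) = (2*(-1))*18 - 45/2 = -2*18 - 45/2 = -36 - 45/2 = -117/2)
3839165 + q((368 + 839)/(-270 + B(-14, 14))) = 3839165 - 117/2 = 7678213/2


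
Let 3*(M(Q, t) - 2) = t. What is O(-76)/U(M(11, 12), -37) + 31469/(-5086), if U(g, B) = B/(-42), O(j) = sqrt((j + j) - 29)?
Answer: -31469/5086 + 42*I*sqrt(181)/37 ≈ -6.1874 + 15.272*I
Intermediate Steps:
M(Q, t) = 2 + t/3
O(j) = sqrt(-29 + 2*j) (O(j) = sqrt(2*j - 29) = sqrt(-29 + 2*j))
U(g, B) = -B/42 (U(g, B) = B*(-1/42) = -B/42)
O(-76)/U(M(11, 12), -37) + 31469/(-5086) = sqrt(-29 + 2*(-76))/((-1/42*(-37))) + 31469/(-5086) = sqrt(-29 - 152)/(37/42) + 31469*(-1/5086) = sqrt(-181)*(42/37) - 31469/5086 = (I*sqrt(181))*(42/37) - 31469/5086 = 42*I*sqrt(181)/37 - 31469/5086 = -31469/5086 + 42*I*sqrt(181)/37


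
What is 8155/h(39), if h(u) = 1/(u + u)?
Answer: 636090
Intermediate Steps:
h(u) = 1/(2*u)
8155/h(39) = 8155/(((½)/39)) = 8155/(((½)*(1/39))) = 8155/(1/78) = 8155*78 = 636090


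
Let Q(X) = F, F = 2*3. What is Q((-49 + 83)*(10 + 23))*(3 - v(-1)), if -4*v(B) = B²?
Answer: 39/2 ≈ 19.500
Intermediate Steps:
F = 6
v(B) = -B²/4
Q(X) = 6
Q((-49 + 83)*(10 + 23))*(3 - v(-1)) = 6*(3 - (-1)*(-1)²/4) = 6*(3 - (-1)/4) = 6*(3 - 1*(-¼)) = 6*(3 + ¼) = 6*(13/4) = 39/2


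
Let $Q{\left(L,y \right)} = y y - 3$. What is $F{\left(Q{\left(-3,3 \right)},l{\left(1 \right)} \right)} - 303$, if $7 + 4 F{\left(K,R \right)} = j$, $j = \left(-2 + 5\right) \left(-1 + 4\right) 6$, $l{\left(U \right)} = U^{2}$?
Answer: $- \frac{1165}{4} \approx -291.25$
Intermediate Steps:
$Q{\left(L,y \right)} = -3 + y^{2}$ ($Q{\left(L,y \right)} = y^{2} - 3 = -3 + y^{2}$)
$j = 54$ ($j = 3 \cdot 3 \cdot 6 = 9 \cdot 6 = 54$)
$F{\left(K,R \right)} = \frac{47}{4}$ ($F{\left(K,R \right)} = - \frac{7}{4} + \frac{1}{4} \cdot 54 = - \frac{7}{4} + \frac{27}{2} = \frac{47}{4}$)
$F{\left(Q{\left(-3,3 \right)},l{\left(1 \right)} \right)} - 303 = \frac{47}{4} - 303 = - \frac{1165}{4}$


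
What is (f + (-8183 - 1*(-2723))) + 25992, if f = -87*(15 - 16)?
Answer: 20619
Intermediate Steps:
f = 87 (f = -87*(-1) = 87)
(f + (-8183 - 1*(-2723))) + 25992 = (87 + (-8183 - 1*(-2723))) + 25992 = (87 + (-8183 + 2723)) + 25992 = (87 - 5460) + 25992 = -5373 + 25992 = 20619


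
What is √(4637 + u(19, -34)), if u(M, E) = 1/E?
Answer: √5360338/34 ≈ 68.095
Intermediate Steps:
√(4637 + u(19, -34)) = √(4637 + 1/(-34)) = √(4637 - 1/34) = √(157657/34) = √5360338/34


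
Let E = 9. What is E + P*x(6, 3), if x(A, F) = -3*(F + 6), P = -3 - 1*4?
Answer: 198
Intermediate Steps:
P = -7 (P = -3 - 4 = -7)
x(A, F) = -18 - 3*F (x(A, F) = -3*(6 + F) = -18 - 3*F)
E + P*x(6, 3) = 9 - 7*(-18 - 3*3) = 9 - 7*(-18 - 9) = 9 - 7*(-27) = 9 + 189 = 198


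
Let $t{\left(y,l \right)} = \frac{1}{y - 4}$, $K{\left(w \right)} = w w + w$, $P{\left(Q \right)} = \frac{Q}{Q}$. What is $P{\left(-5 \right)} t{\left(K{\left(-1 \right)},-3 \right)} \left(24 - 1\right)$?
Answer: $- \frac{23}{4} \approx -5.75$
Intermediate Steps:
$P{\left(Q \right)} = 1$
$K{\left(w \right)} = w + w^{2}$ ($K{\left(w \right)} = w^{2} + w = w + w^{2}$)
$t{\left(y,l \right)} = \frac{1}{-4 + y}$
$P{\left(-5 \right)} t{\left(K{\left(-1 \right)},-3 \right)} \left(24 - 1\right) = 1 \frac{1}{-4 - \left(1 - 1\right)} \left(24 - 1\right) = 1 \frac{1}{-4 - 0} \left(24 - 1\right) = 1 \frac{1}{-4 + 0} \cdot 23 = 1 \frac{1}{-4} \cdot 23 = 1 \left(- \frac{1}{4}\right) 23 = \left(- \frac{1}{4}\right) 23 = - \frac{23}{4}$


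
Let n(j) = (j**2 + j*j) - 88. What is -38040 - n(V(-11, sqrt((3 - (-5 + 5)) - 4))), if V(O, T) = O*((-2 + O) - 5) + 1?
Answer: -117154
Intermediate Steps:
V(O, T) = 1 + O*(-7 + O) (V(O, T) = O*(-7 + O) + 1 = 1 + O*(-7 + O))
n(j) = -88 + 2*j**2 (n(j) = (j**2 + j**2) - 88 = 2*j**2 - 88 = -88 + 2*j**2)
-38040 - n(V(-11, sqrt((3 - (-5 + 5)) - 4))) = -38040 - (-88 + 2*(1 + (-11)**2 - 7*(-11))**2) = -38040 - (-88 + 2*(1 + 121 + 77)**2) = -38040 - (-88 + 2*199**2) = -38040 - (-88 + 2*39601) = -38040 - (-88 + 79202) = -38040 - 1*79114 = -38040 - 79114 = -117154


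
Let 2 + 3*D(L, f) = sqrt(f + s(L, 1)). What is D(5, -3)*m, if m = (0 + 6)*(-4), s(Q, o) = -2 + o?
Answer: 16 - 16*I ≈ 16.0 - 16.0*I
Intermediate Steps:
D(L, f) = -2/3 + sqrt(-1 + f)/3 (D(L, f) = -2/3 + sqrt(f + (-2 + 1))/3 = -2/3 + sqrt(f - 1)/3 = -2/3 + sqrt(-1 + f)/3)
m = -24 (m = 6*(-4) = -24)
D(5, -3)*m = (-2/3 + sqrt(-1 - 3)/3)*(-24) = (-2/3 + sqrt(-4)/3)*(-24) = (-2/3 + (2*I)/3)*(-24) = (-2/3 + 2*I/3)*(-24) = 16 - 16*I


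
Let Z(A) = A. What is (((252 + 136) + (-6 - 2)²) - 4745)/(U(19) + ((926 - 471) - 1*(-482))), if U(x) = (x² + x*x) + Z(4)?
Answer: -4293/1663 ≈ -2.5815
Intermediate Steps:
U(x) = 4 + 2*x² (U(x) = (x² + x*x) + 4 = (x² + x²) + 4 = 2*x² + 4 = 4 + 2*x²)
(((252 + 136) + (-6 - 2)²) - 4745)/(U(19) + ((926 - 471) - 1*(-482))) = (((252 + 136) + (-6 - 2)²) - 4745)/((4 + 2*19²) + ((926 - 471) - 1*(-482))) = ((388 + (-8)²) - 4745)/((4 + 2*361) + (455 + 482)) = ((388 + 64) - 4745)/((4 + 722) + 937) = (452 - 4745)/(726 + 937) = -4293/1663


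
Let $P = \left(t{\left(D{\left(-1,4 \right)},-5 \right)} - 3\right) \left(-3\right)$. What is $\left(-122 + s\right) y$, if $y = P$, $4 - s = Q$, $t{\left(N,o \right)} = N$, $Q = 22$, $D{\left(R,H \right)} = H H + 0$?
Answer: $5460$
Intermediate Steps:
$D{\left(R,H \right)} = H^{2}$ ($D{\left(R,H \right)} = H^{2} + 0 = H^{2}$)
$s = -18$ ($s = 4 - 22 = -18$)
$P = -39$ ($P = \left(4^{2} - 3\right) \left(-3\right) = \left(16 - 3\right) \left(-3\right) = 13 \left(-3\right) = -39$)
$y = -39$
$\left(-122 + s\right) y = \left(-122 - 18\right) \left(-39\right) = \left(-140\right) \left(-39\right) = 5460$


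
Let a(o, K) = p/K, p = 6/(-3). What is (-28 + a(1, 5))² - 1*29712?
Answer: -722636/25 ≈ -28905.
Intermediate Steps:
p = -2 (p = 6*(-⅓) = -2)
a(o, K) = -2/K
(-28 + a(1, 5))² - 1*29712 = (-28 - 2/5)² - 1*29712 = (-28 - 2*⅕)² - 29712 = (-28 - ⅖)² - 29712 = (-142/5)² - 29712 = 20164/25 - 29712 = -722636/25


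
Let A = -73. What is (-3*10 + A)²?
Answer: 10609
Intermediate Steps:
(-3*10 + A)² = (-3*10 - 73)² = (-30 - 73)² = (-103)² = 10609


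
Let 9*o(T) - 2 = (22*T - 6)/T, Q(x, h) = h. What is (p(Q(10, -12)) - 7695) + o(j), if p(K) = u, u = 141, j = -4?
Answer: -45307/6 ≈ -7551.2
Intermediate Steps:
p(K) = 141
o(T) = 2/9 + (-6 + 22*T)/(9*T) (o(T) = 2/9 + ((22*T - 6)/T)/9 = 2/9 + ((-6 + 22*T)/T)/9 = 2/9 + (-6 + 22*T)/(9*T))
(p(Q(10, -12)) - 7695) + o(j) = (141 - 7695) + (⅔)*(-1 + 4*(-4))/(-4) = -7554 + (⅔)*(-¼)*(-1 - 16) = -7554 + (⅔)*(-¼)*(-17) = -7554 + 17/6 = -45307/6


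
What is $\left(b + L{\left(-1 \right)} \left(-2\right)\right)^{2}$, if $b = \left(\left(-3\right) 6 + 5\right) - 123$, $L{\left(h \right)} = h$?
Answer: $17956$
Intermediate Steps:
$b = -136$ ($b = \left(-18 + 5\right) - 123 = -13 - 123 = -136$)
$\left(b + L{\left(-1 \right)} \left(-2\right)\right)^{2} = \left(-136 - -2\right)^{2} = \left(-136 + 2\right)^{2} = \left(-134\right)^{2} = 17956$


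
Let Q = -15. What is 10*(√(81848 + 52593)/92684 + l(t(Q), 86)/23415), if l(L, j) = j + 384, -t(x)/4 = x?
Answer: 940/4683 + 5*√134441/46342 ≈ 0.24029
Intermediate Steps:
t(x) = -4*x
l(L, j) = 384 + j
10*(√(81848 + 52593)/92684 + l(t(Q), 86)/23415) = 10*(√(81848 + 52593)/92684 + (384 + 86)/23415) = 10*(√134441*(1/92684) + 470*(1/23415)) = 10*(√134441/92684 + 94/4683) = 10*(94/4683 + √134441/92684) = 940/4683 + 5*√134441/46342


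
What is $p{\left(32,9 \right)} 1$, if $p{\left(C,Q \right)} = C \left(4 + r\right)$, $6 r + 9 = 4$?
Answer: $\frac{304}{3} \approx 101.33$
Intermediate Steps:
$r = - \frac{5}{6}$ ($r = - \frac{3}{2} + \frac{1}{6} \cdot 4 = - \frac{3}{2} + \frac{2}{3} = - \frac{5}{6} \approx -0.83333$)
$p{\left(C,Q \right)} = \frac{19 C}{6}$ ($p{\left(C,Q \right)} = C \left(4 - \frac{5}{6}\right) = C \frac{19}{6} = \frac{19 C}{6}$)
$p{\left(32,9 \right)} 1 = \frac{19}{6} \cdot 32 \cdot 1 = \frac{304}{3} \cdot 1 = \frac{304}{3}$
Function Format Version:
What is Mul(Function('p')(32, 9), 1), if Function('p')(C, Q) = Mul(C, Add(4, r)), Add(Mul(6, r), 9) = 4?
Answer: Rational(304, 3) ≈ 101.33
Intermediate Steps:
r = Rational(-5, 6) (r = Add(Rational(-3, 2), Mul(Rational(1, 6), 4)) = Add(Rational(-3, 2), Rational(2, 3)) = Rational(-5, 6) ≈ -0.83333)
Function('p')(C, Q) = Mul(Rational(19, 6), C) (Function('p')(C, Q) = Mul(C, Add(4, Rational(-5, 6))) = Mul(C, Rational(19, 6)) = Mul(Rational(19, 6), C))
Mul(Function('p')(32, 9), 1) = Mul(Mul(Rational(19, 6), 32), 1) = Mul(Rational(304, 3), 1) = Rational(304, 3)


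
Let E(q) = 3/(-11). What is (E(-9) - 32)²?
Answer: 126025/121 ≈ 1041.5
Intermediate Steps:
E(q) = -3/11 (E(q) = 3*(-1/11) = -3/11)
(E(-9) - 32)² = (-3/11 - 32)² = (-355/11)² = 126025/121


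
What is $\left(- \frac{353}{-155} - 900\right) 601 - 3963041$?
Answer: $- \frac{697898702}{155} \approx -4.5026 \cdot 10^{6}$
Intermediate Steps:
$\left(- \frac{353}{-155} - 900\right) 601 - 3963041 = \left(\left(-353\right) \left(- \frac{1}{155}\right) - 900\right) 601 - 3963041 = \left(\frac{353}{155} - 900\right) 601 - 3963041 = \left(- \frac{139147}{155}\right) 601 - 3963041 = - \frac{83627347}{155} - 3963041 = - \frac{697898702}{155}$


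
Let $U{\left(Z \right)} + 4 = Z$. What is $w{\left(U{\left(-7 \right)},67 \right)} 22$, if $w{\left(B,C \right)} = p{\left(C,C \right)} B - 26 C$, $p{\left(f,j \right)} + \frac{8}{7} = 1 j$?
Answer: $- \frac{379830}{7} \approx -54261.0$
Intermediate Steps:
$U{\left(Z \right)} = -4 + Z$
$p{\left(f,j \right)} = - \frac{8}{7} + j$ ($p{\left(f,j \right)} = - \frac{8}{7} + 1 j = - \frac{8}{7} + j$)
$w{\left(B,C \right)} = - 26 C + B \left(- \frac{8}{7} + C\right)$ ($w{\left(B,C \right)} = \left(- \frac{8}{7} + C\right) B - 26 C = B \left(- \frac{8}{7} + C\right) - 26 C = - 26 C + B \left(- \frac{8}{7} + C\right)$)
$w{\left(U{\left(-7 \right)},67 \right)} 22 = \left(\left(-26\right) 67 + \frac{\left(-4 - 7\right) \left(-8 + 7 \cdot 67\right)}{7}\right) 22 = \left(-1742 + \frac{1}{7} \left(-11\right) \left(-8 + 469\right)\right) 22 = \left(-1742 + \frac{1}{7} \left(-11\right) 461\right) 22 = \left(-1742 - \frac{5071}{7}\right) 22 = \left(- \frac{17265}{7}\right) 22 = - \frac{379830}{7}$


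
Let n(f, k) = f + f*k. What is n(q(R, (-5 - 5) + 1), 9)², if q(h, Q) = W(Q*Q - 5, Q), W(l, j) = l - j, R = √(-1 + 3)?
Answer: 722500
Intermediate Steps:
R = √2 ≈ 1.4142
q(h, Q) = -5 + Q² - Q (q(h, Q) = (Q*Q - 5) - Q = (Q² - 5) - Q = (-5 + Q²) - Q = -5 + Q² - Q)
n(q(R, (-5 - 5) + 1), 9)² = ((-5 + ((-5 - 5) + 1)² - ((-5 - 5) + 1))*(1 + 9))² = ((-5 + (-10 + 1)² - (-10 + 1))*10)² = ((-5 + (-9)² - 1*(-9))*10)² = ((-5 + 81 + 9)*10)² = (85*10)² = 850² = 722500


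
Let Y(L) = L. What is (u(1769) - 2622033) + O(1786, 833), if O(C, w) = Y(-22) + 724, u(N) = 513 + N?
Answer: -2619049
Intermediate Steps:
O(C, w) = 702 (O(C, w) = -22 + 724 = 702)
(u(1769) - 2622033) + O(1786, 833) = ((513 + 1769) - 2622033) + 702 = (2282 - 2622033) + 702 = -2619751 + 702 = -2619049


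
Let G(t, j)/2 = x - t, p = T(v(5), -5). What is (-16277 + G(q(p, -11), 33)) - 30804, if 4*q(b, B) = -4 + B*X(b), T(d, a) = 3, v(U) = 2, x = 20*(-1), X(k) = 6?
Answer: -47086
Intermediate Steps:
x = -20
p = 3
q(b, B) = -1 + 3*B/2 (q(b, B) = (-4 + B*6)/4 = (-4 + 6*B)/4 = -1 + 3*B/2)
G(t, j) = -40 - 2*t (G(t, j) = 2*(-20 - t) = -40 - 2*t)
(-16277 + G(q(p, -11), 33)) - 30804 = (-16277 + (-40 - 2*(-1 + (3/2)*(-11)))) - 30804 = (-16277 + (-40 - 2*(-1 - 33/2))) - 30804 = (-16277 + (-40 - 2*(-35/2))) - 30804 = (-16277 + (-40 + 35)) - 30804 = (-16277 - 5) - 30804 = -16282 - 30804 = -47086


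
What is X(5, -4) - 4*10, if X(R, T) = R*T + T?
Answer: -64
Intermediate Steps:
X(R, T) = T + R*T
X(5, -4) - 4*10 = -4*(1 + 5) - 4*10 = -4*6 - 40 = -24 - 40 = -64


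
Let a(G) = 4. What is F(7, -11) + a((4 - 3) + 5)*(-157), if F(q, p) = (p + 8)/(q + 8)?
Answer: -3141/5 ≈ -628.20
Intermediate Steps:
F(q, p) = (8 + p)/(8 + q)
F(7, -11) + a((4 - 3) + 5)*(-157) = (8 - 11)/(8 + 7) + 4*(-157) = -3/15 - 628 = (1/15)*(-3) - 628 = -1/5 - 628 = -3141/5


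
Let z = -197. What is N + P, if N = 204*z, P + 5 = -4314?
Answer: -44507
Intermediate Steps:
P = -4319 (P = -5 - 4314 = -4319)
N = -40188 (N = 204*(-197) = -40188)
N + P = -40188 - 4319 = -44507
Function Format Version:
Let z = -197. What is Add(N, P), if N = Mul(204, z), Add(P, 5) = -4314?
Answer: -44507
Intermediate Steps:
P = -4319 (P = Add(-5, -4314) = -4319)
N = -40188 (N = Mul(204, -197) = -40188)
Add(N, P) = Add(-40188, -4319) = -44507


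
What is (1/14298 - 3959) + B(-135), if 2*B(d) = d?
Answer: -28785448/7149 ≈ -4026.5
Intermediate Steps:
B(d) = d/2
(1/14298 - 3959) + B(-135) = (1/14298 - 3959) + (½)*(-135) = (1/14298 - 3959) - 135/2 = -56605781/14298 - 135/2 = -28785448/7149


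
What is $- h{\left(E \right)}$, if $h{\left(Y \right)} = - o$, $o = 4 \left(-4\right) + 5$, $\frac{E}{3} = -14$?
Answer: $-11$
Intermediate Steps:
$E = -42$ ($E = 3 \left(-14\right) = -42$)
$o = -11$ ($o = -16 + 5 = -11$)
$h{\left(Y \right)} = 11$ ($h{\left(Y \right)} = \left(-1\right) \left(-11\right) = 11$)
$- h{\left(E \right)} = \left(-1\right) 11 = -11$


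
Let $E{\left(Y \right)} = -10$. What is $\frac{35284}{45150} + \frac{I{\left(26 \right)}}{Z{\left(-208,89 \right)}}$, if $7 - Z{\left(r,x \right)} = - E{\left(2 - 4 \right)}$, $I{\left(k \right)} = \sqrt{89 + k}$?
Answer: $\frac{17642}{22575} - \frac{\sqrt{115}}{3} \approx -2.7931$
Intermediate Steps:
$Z{\left(r,x \right)} = -3$ ($Z{\left(r,x \right)} = 7 - \left(-1\right) \left(-10\right) = 7 - 10 = -3$)
$\frac{35284}{45150} + \frac{I{\left(26 \right)}}{Z{\left(-208,89 \right)}} = \frac{35284}{45150} + \frac{\sqrt{89 + 26}}{-3} = 35284 \cdot \frac{1}{45150} + \sqrt{115} \left(- \frac{1}{3}\right) = \frac{17642}{22575} - \frac{\sqrt{115}}{3}$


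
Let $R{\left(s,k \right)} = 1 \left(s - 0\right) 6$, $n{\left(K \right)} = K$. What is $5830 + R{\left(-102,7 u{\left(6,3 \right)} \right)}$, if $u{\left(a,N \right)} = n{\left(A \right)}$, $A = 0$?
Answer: $5218$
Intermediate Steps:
$u{\left(a,N \right)} = 0$
$R{\left(s,k \right)} = 6 s$ ($R{\left(s,k \right)} = 1 \left(s + 0\right) 6 = 1 s 6 = s 6 = 6 s$)
$5830 + R{\left(-102,7 u{\left(6,3 \right)} \right)} = 5830 + 6 \left(-102\right) = 5830 - 612 = 5218$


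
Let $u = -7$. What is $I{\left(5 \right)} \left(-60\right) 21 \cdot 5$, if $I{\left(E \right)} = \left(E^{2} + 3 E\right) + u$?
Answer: $-207900$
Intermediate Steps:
$I{\left(E \right)} = -7 + E^{2} + 3 E$ ($I{\left(E \right)} = \left(E^{2} + 3 E\right) - 7 = -7 + E^{2} + 3 E$)
$I{\left(5 \right)} \left(-60\right) 21 \cdot 5 = \left(-7 + 5^{2} + 3 \cdot 5\right) \left(-60\right) 21 \cdot 5 = \left(-7 + 25 + 15\right) \left(-60\right) 105 = 33 \left(-60\right) 105 = \left(-1980\right) 105 = -207900$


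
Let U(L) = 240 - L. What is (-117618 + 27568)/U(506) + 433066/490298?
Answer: 11066632614/32604817 ≈ 339.42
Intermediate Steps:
(-117618 + 27568)/U(506) + 433066/490298 = (-117618 + 27568)/(240 - 1*506) + 433066/490298 = -90050/(240 - 506) + 433066*(1/490298) = -90050/(-266) + 216533/245149 = -90050*(-1/266) + 216533/245149 = 45025/133 + 216533/245149 = 11066632614/32604817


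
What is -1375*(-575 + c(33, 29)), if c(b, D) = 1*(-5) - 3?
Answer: 801625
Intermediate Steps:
c(b, D) = -8 (c(b, D) = -5 - 3 = -8)
-1375*(-575 + c(33, 29)) = -1375*(-575 - 8) = -1375*(-583) = 801625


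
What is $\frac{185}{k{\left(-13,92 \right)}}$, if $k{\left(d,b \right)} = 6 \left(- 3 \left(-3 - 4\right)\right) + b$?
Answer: $\frac{185}{218} \approx 0.84862$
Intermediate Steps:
$k{\left(d,b \right)} = 126 + b$ ($k{\left(d,b \right)} = 6 \left(\left(-3\right) \left(-7\right)\right) + b = 6 \cdot 21 + b = 126 + b$)
$\frac{185}{k{\left(-13,92 \right)}} = \frac{185}{126 + 92} = \frac{185}{218}$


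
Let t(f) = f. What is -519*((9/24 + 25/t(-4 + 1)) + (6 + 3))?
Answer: -4325/8 ≈ -540.63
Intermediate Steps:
-519*((9/24 + 25/t(-4 + 1)) + (6 + 3)) = -519*((9/24 + 25/(-4 + 1)) + (6 + 3)) = -519*((9*(1/24) + 25/(-3)) + 9) = -519*((3/8 + 25*(-1/3)) + 9) = -519*((3/8 - 25/3) + 9) = -519*(-191/24 + 9) = -519*25/24 = -4325/8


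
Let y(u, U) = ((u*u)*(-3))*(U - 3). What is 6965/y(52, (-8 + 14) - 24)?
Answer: 995/24336 ≈ 0.040886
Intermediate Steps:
y(u, U) = -3*u**2*(-3 + U) (y(u, U) = (u**2*(-3))*(-3 + U) = (-3*u**2)*(-3 + U) = -3*u**2*(-3 + U))
6965/y(52, (-8 + 14) - 24) = 6965/((3*52**2*(3 - ((-8 + 14) - 24)))) = 6965/((3*2704*(3 - (6 - 24)))) = 6965/((3*2704*(3 - 1*(-18)))) = 6965/((3*2704*(3 + 18))) = 6965/((3*2704*21)) = 6965/170352 = 6965*(1/170352) = 995/24336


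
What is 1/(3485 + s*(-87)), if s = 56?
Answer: -1/1387 ≈ -0.00072098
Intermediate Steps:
1/(3485 + s*(-87)) = 1/(3485 + 56*(-87)) = 1/(3485 - 4872) = 1/(-1387) = -1/1387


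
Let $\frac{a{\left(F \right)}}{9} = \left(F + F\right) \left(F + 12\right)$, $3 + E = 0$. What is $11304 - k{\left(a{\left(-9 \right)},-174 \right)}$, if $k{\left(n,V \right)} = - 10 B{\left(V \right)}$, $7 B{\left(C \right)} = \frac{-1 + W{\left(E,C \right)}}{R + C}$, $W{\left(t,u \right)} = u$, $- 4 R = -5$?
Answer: $\frac{7812064}{691} \approx 11305.0$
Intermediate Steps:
$E = -3$ ($E = -3 + 0 = -3$)
$R = \frac{5}{4}$ ($R = \left(- \frac{1}{4}\right) \left(-5\right) = \frac{5}{4} \approx 1.25$)
$a{\left(F \right)} = 18 F \left(12 + F\right)$ ($a{\left(F \right)} = 9 \left(F + F\right) \left(F + 12\right) = 9 \cdot 2 F \left(12 + F\right) = 18 F \left(12 + F\right)$)
$B{\left(C \right)} = \frac{-1 + C}{7 \left(\frac{5}{4} + C\right)}$ ($B{\left(C \right)} = \frac{\left(-1 + C\right) \frac{1}{\frac{5}{4} + C}}{7} = \frac{\frac{1}{\frac{5}{4} + C} \left(-1 + C\right)}{7} = \frac{-1 + C}{7 \left(\frac{5}{4} + C\right)}$)
$k{\left(n,V \right)} = - \frac{40 \left(-1 + V\right)}{7 \left(5 + 4 V\right)}$ ($k{\left(n,V \right)} = - 10 \frac{4 \left(-1 + V\right)}{7 \left(5 + 4 V\right)} = - \frac{40 \left(-1 + V\right)}{7 \left(5 + 4 V\right)}$)
$11304 - k{\left(a{\left(-9 \right)},-174 \right)} = 11304 - \frac{40 \left(1 - -174\right)}{7 \left(5 + 4 \left(-174\right)\right)} = 11304 - \frac{40 \left(1 + 174\right)}{7 \left(5 - 696\right)} = 11304 - \frac{40}{7} \frac{1}{-691} \cdot 175 = 11304 - \frac{40}{7} \left(- \frac{1}{691}\right) 175 = 11304 - - \frac{1000}{691} = 11304 + \frac{1000}{691} = \frac{7812064}{691}$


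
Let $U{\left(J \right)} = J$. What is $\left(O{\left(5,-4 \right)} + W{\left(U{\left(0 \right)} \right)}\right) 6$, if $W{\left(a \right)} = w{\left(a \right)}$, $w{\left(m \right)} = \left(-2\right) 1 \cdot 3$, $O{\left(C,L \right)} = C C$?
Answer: $114$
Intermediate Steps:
$O{\left(C,L \right)} = C^{2}$
$w{\left(m \right)} = -6$ ($w{\left(m \right)} = \left(-2\right) 3 = -6$)
$W{\left(a \right)} = -6$
$\left(O{\left(5,-4 \right)} + W{\left(U{\left(0 \right)} \right)}\right) 6 = \left(5^{2} - 6\right) 6 = \left(25 - 6\right) 6 = 19 \cdot 6 = 114$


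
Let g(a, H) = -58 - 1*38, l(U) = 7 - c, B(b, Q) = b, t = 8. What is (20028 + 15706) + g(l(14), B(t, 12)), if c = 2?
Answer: 35638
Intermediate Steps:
l(U) = 5 (l(U) = 7 - 1*2 = 7 - 2 = 5)
g(a, H) = -96 (g(a, H) = -58 - 38 = -96)
(20028 + 15706) + g(l(14), B(t, 12)) = (20028 + 15706) - 96 = 35734 - 96 = 35638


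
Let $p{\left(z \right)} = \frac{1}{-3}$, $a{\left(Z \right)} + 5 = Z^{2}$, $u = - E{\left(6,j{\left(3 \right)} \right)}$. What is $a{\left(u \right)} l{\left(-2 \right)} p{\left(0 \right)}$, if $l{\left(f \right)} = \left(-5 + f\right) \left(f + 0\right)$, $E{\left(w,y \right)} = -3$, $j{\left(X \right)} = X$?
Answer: $- \frac{56}{3} \approx -18.667$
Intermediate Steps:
$l{\left(f \right)} = f \left(-5 + f\right)$ ($l{\left(f \right)} = \left(-5 + f\right) f = f \left(-5 + f\right)$)
$u = 3$ ($u = \left(-1\right) \left(-3\right) = 3$)
$a{\left(Z \right)} = -5 + Z^{2}$
$p{\left(z \right)} = - \frac{1}{3}$
$a{\left(u \right)} l{\left(-2 \right)} p{\left(0 \right)} = \left(-5 + 3^{2}\right) \left(- 2 \left(-5 - 2\right)\right) \left(- \frac{1}{3}\right) = \left(-5 + 9\right) \left(\left(-2\right) \left(-7\right)\right) \left(- \frac{1}{3}\right) = 4 \cdot 14 \left(- \frac{1}{3}\right) = 56 \left(- \frac{1}{3}\right) = - \frac{56}{3}$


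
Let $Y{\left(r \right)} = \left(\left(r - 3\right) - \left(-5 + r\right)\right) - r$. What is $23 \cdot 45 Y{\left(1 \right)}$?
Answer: $1035$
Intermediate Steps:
$Y{\left(r \right)} = 2 - r$ ($Y{\left(r \right)} = \left(\left(-3 + r\right) - \left(-5 + r\right)\right) - r = 2 - r$)
$23 \cdot 45 Y{\left(1 \right)} = 23 \cdot 45 \left(2 - 1\right) = 1035 \left(2 - 1\right) = 1035 \cdot 1 = 1035$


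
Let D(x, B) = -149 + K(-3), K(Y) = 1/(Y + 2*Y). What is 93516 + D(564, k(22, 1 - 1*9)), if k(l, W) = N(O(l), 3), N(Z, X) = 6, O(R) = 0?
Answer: 840302/9 ≈ 93367.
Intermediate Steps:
K(Y) = 1/(3*Y)
k(l, W) = 6
D(x, B) = -1342/9 (D(x, B) = -149 + (⅓)/(-3) = -149 + (⅓)*(-⅓) = -149 - ⅑ = -1342/9)
93516 + D(564, k(22, 1 - 1*9)) = 93516 - 1342/9 = 840302/9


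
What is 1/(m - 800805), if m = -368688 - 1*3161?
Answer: -1/1172654 ≈ -8.5277e-7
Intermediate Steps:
m = -371849 (m = -368688 - 3161 = -371849)
1/(m - 800805) = 1/(-371849 - 800805) = 1/(-1172654) = -1/1172654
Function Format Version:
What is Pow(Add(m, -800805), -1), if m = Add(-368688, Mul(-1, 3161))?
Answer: Rational(-1, 1172654) ≈ -8.5277e-7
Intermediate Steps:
m = -371849 (m = Add(-368688, -3161) = -371849)
Pow(Add(m, -800805), -1) = Pow(Add(-371849, -800805), -1) = Pow(-1172654, -1) = Rational(-1, 1172654)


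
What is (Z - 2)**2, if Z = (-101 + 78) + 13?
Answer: 144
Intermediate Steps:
Z = -10 (Z = -23 + 13 = -10)
(Z - 2)**2 = (-10 - 2)**2 = (-12)**2 = 144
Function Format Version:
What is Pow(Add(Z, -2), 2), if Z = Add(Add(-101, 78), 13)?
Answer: 144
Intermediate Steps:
Z = -10 (Z = Add(-23, 13) = -10)
Pow(Add(Z, -2), 2) = Pow(Add(-10, -2), 2) = Pow(-12, 2) = 144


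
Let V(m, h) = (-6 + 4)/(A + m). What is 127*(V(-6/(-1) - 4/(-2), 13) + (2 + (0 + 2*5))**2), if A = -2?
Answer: 54737/3 ≈ 18246.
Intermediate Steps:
V(m, h) = -2/(-2 + m) (V(m, h) = (-6 + 4)/(-2 + m) = -2/(-2 + m))
127*(V(-6/(-1) - 4/(-2), 13) + (2 + (0 + 2*5))**2) = 127*(-2/(-2 + (-6/(-1) - 4/(-2))) + (2 + (0 + 2*5))**2) = 127*(-2/(-2 + (-6*(-1) - 4*(-1/2))) + (2 + (0 + 10))**2) = 127*(-2/(-2 + (6 + 2)) + (2 + 10)**2) = 127*(-2/(-2 + 8) + 12**2) = 127*(-2/6 + 144) = 127*(-2*1/6 + 144) = 127*(-1/3 + 144) = 127*(431/3) = 54737/3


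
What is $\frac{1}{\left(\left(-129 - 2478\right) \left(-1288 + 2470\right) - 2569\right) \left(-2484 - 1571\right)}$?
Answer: $\frac{1}{12505794365} \approx 7.9963 \cdot 10^{-11}$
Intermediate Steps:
$\frac{1}{\left(\left(-129 - 2478\right) \left(-1288 + 2470\right) - 2569\right) \left(-2484 - 1571\right)} = \frac{1}{\left(\left(-2607\right) 1182 - 2569\right) \left(-4055\right)} = \frac{1}{\left(-3081474 - 2569\right) \left(-4055\right)} = \frac{1}{\left(-3084043\right) \left(-4055\right)} = \frac{1}{12505794365}$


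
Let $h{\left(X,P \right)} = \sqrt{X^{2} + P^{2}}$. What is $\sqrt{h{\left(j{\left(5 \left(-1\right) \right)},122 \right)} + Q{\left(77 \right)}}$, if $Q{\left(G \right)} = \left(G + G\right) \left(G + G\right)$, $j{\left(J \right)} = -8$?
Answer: $\sqrt{23716 + 2 \sqrt{3737}} \approx 154.4$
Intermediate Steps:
$Q{\left(G \right)} = 4 G^{2}$ ($Q{\left(G \right)} = 2 G 2 G = 4 G^{2}$)
$h{\left(X,P \right)} = \sqrt{P^{2} + X^{2}}$
$\sqrt{h{\left(j{\left(5 \left(-1\right) \right)},122 \right)} + Q{\left(77 \right)}} = \sqrt{\sqrt{122^{2} + \left(-8\right)^{2}} + 4 \cdot 77^{2}} = \sqrt{\sqrt{14884 + 64} + 4 \cdot 5929} = \sqrt{\sqrt{14948} + 23716} = \sqrt{2 \sqrt{3737} + 23716} = \sqrt{23716 + 2 \sqrt{3737}}$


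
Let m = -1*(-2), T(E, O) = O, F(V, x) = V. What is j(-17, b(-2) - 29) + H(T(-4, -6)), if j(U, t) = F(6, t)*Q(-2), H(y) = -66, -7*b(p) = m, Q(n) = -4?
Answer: -90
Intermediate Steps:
m = 2
b(p) = -2/7 (b(p) = -1/7*2 = -2/7)
j(U, t) = -24 (j(U, t) = 6*(-4) = -24)
j(-17, b(-2) - 29) + H(T(-4, -6)) = -24 - 66 = -90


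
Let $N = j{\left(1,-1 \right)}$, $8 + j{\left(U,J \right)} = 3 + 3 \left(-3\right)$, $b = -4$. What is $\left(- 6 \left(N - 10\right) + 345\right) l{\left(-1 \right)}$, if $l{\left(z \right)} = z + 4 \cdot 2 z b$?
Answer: $15159$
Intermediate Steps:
$j{\left(U,J \right)} = -14$ ($j{\left(U,J \right)} = -8 + \left(3 + 3 \left(-3\right)\right) = -8 + \left(3 - 9\right) = -8 - 6 = -14$)
$N = -14$
$l{\left(z \right)} = - 31 z$ ($l{\left(z \right)} = z + 4 \cdot 2 z \left(-4\right) = z + 8 z \left(-4\right) = z - 32 z = - 31 z$)
$\left(- 6 \left(N - 10\right) + 345\right) l{\left(-1 \right)} = \left(- 6 \left(-14 - 10\right) + 345\right) \left(\left(-31\right) \left(-1\right)\right) = \left(\left(-6\right) \left(-24\right) + 345\right) 31 = \left(144 + 345\right) 31 = 489 \cdot 31 = 15159$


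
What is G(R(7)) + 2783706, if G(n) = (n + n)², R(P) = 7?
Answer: 2783902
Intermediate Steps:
G(n) = 4*n² (G(n) = (2*n)² = 4*n²)
G(R(7)) + 2783706 = 4*7² + 2783706 = 4*49 + 2783706 = 196 + 2783706 = 2783902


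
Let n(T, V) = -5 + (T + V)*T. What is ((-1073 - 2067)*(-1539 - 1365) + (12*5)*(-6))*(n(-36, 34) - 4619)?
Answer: -41506046400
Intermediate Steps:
n(T, V) = -5 + T*(T + V)
((-1073 - 2067)*(-1539 - 1365) + (12*5)*(-6))*(n(-36, 34) - 4619) = ((-1073 - 2067)*(-1539 - 1365) + (12*5)*(-6))*((-5 + (-36)² - 36*34) - 4619) = (-3140*(-2904) + 60*(-6))*((-5 + 1296 - 1224) - 4619) = (9118560 - 360)*(67 - 4619) = 9118200*(-4552) = -41506046400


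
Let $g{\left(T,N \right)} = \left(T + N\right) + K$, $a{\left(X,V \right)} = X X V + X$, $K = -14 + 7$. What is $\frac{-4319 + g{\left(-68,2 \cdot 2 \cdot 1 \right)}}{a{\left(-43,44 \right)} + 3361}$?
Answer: $- \frac{2195}{42337} \approx -0.051846$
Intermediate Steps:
$K = -7$
$a{\left(X,V \right)} = X + V X^{2}$ ($a{\left(X,V \right)} = X^{2} V + X = V X^{2} + X = X + V X^{2}$)
$g{\left(T,N \right)} = -7 + N + T$ ($g{\left(T,N \right)} = \left(T + N\right) - 7 = \left(N + T\right) - 7 = -7 + N + T$)
$\frac{-4319 + g{\left(-68,2 \cdot 2 \cdot 1 \right)}}{a{\left(-43,44 \right)} + 3361} = \frac{-4319 - \left(75 - 2 \cdot 2 \cdot 1\right)}{- 43 \left(1 + 44 \left(-43\right)\right) + 3361} = \frac{-4319 - 71}{- 43 \left(1 - 1892\right) + 3361} = \frac{-4319 - 71}{\left(-43\right) \left(-1891\right) + 3361} = \frac{-4319 - 71}{81313 + 3361} = - \frac{4390}{84674} = \left(-4390\right) \frac{1}{84674} = - \frac{2195}{42337}$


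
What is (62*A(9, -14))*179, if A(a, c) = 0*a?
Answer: 0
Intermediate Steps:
A(a, c) = 0
(62*A(9, -14))*179 = (62*0)*179 = 0*179 = 0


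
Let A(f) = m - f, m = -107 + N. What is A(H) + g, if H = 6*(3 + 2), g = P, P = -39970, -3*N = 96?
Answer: -40139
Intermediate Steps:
N = -32 (N = -1/3*96 = -32)
m = -139 (m = -107 - 32 = -139)
g = -39970
H = 30 (H = 6*5 = 30)
A(f) = -139 - f
A(H) + g = (-139 - 1*30) - 39970 = (-139 - 30) - 39970 = -169 - 39970 = -40139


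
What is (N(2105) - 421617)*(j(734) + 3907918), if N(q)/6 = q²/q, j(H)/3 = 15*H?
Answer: -1611796499676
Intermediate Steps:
j(H) = 45*H (j(H) = 3*(15*H) = 45*H)
N(q) = 6*q (N(q) = 6*(q²/q) = 6*q)
(N(2105) - 421617)*(j(734) + 3907918) = (6*2105 - 421617)*(45*734 + 3907918) = (12630 - 421617)*(33030 + 3907918) = -408987*3940948 = -1611796499676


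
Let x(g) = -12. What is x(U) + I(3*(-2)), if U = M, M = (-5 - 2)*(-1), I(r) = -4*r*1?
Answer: 12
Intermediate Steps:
I(r) = -4*r
M = 7 (M = -7*(-1) = 7)
U = 7
x(U) + I(3*(-2)) = -12 - 12*(-2) = -12 - 4*(-6) = -12 + 24 = 12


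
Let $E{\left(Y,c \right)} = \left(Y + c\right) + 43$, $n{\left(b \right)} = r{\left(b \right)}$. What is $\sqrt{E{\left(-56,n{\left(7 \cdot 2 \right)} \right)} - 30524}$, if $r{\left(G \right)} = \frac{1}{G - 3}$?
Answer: $\frac{i \sqrt{3694966}}{11} \approx 174.75 i$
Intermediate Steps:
$r{\left(G \right)} = \frac{1}{-3 + G}$
$n{\left(b \right)} = \frac{1}{-3 + b}$
$E{\left(Y,c \right)} = 43 + Y + c$
$\sqrt{E{\left(-56,n{\left(7 \cdot 2 \right)} \right)} - 30524} = \sqrt{\left(43 - 56 + \frac{1}{-3 + 7 \cdot 2}\right) - 30524} = \sqrt{\left(43 - 56 + \frac{1}{-3 + 14}\right) - 30524} = \sqrt{\left(43 - 56 + \frac{1}{11}\right) - 30524} = \sqrt{- \frac{142}{11} - 30524} = \sqrt{- \frac{335906}{11}} = \frac{i \sqrt{3694966}}{11}$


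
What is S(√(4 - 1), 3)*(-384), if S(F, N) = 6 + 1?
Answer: -2688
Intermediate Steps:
S(F, N) = 7
S(√(4 - 1), 3)*(-384) = 7*(-384) = -2688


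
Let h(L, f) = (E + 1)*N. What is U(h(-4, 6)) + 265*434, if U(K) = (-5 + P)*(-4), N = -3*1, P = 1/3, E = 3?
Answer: 345086/3 ≈ 1.1503e+5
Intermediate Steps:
P = 1/3 ≈ 0.33333
N = -3
h(L, f) = -12 (h(L, f) = (3 + 1)*(-3) = 4*(-3) = -12)
U(K) = 56/3 (U(K) = (-5 + 1/3)*(-4) = -14/3*(-4) = 56/3)
U(h(-4, 6)) + 265*434 = 56/3 + 265*434 = 56/3 + 115010 = 345086/3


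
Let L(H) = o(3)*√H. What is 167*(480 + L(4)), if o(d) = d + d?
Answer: 82164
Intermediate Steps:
o(d) = 2*d
L(H) = 6*√H (L(H) = (2*3)*√H = 6*√H)
167*(480 + L(4)) = 167*(480 + 6*√4) = 167*(480 + 6*2) = 167*(480 + 12) = 167*492 = 82164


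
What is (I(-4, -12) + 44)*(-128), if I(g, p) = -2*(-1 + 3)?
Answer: -5120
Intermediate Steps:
I(g, p) = -4 (I(g, p) = -2*2 = -4)
(I(-4, -12) + 44)*(-128) = (-4 + 44)*(-128) = 40*(-128) = -5120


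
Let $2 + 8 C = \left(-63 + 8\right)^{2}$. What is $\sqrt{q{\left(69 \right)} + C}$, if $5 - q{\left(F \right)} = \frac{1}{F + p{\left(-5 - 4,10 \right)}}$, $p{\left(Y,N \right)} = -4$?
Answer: $\frac{7 \sqrt{528190}}{260} \approx 19.567$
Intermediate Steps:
$C = \frac{3023}{8}$ ($C = - \frac{1}{4} + \frac{\left(-63 + 8\right)^{2}}{8} = - \frac{1}{4} + \frac{\left(-55\right)^{2}}{8} = - \frac{1}{4} + \frac{1}{8} \cdot 3025 = - \frac{1}{4} + \frac{3025}{8} = \frac{3023}{8} \approx 377.88$)
$q{\left(F \right)} = 5 - \frac{1}{-4 + F}$ ($q{\left(F \right)} = 5 - \frac{1}{F - 4} = 5 - \frac{1}{-4 + F}$)
$\sqrt{q{\left(69 \right)} + C} = \sqrt{\frac{-21 + 5 \cdot 69}{-4 + 69} + \frac{3023}{8}} = \sqrt{\frac{-21 + 345}{65} + \frac{3023}{8}} = \sqrt{\frac{1}{65} \cdot 324 + \frac{3023}{8}} = \sqrt{\frac{324}{65} + \frac{3023}{8}} = \sqrt{\frac{199087}{520}} = \frac{7 \sqrt{528190}}{260}$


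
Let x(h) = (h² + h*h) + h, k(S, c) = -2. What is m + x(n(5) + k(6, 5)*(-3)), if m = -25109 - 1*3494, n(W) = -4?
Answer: -28593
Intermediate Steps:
m = -28603 (m = -25109 - 3494 = -28603)
x(h) = h + 2*h² (x(h) = (h² + h²) + h = 2*h² + h = h + 2*h²)
m + x(n(5) + k(6, 5)*(-3)) = -28603 + (-4 - 2*(-3))*(1 + 2*(-4 - 2*(-3))) = -28603 + (-4 + 6)*(1 + 2*(-4 + 6)) = -28603 + 2*(1 + 2*2) = -28603 + 2*(1 + 4) = -28603 + 2*5 = -28603 + 10 = -28593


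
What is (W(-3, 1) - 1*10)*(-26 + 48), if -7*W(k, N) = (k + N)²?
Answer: -1628/7 ≈ -232.57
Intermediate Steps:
W(k, N) = -(N + k)²/7 (W(k, N) = -(k + N)²/7 = -(N + k)²/7)
(W(-3, 1) - 1*10)*(-26 + 48) = (-(1 - 3)²/7 - 1*10)*(-26 + 48) = (-⅐*(-2)² - 10)*22 = (-⅐*4 - 10)*22 = (-4/7 - 10)*22 = -74/7*22 = -1628/7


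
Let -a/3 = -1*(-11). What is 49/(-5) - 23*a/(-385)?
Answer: -412/35 ≈ -11.771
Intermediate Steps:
a = -33 (a = -(-3)*(-11) = -3*11 = -33)
49/(-5) - 23*a/(-385) = 49/(-5) - 23*(-33)/(-385) = 49*(-⅕) + 759*(-1/385) = -49/5 - 69/35 = -412/35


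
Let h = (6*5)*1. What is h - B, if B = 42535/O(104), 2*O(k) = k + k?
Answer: -39415/104 ≈ -378.99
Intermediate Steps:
O(k) = k (O(k) = (k + k)/2 = (2*k)/2 = k)
h = 30 (h = 30*1 = 30)
B = 42535/104 ≈ 408.99
h - B = 30 - 1*42535/104 = 30 - 42535/104 = -39415/104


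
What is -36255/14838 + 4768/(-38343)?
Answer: -486957683/189644478 ≈ -2.5677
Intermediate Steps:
-36255/14838 + 4768/(-38343) = -36255*1/14838 + 4768*(-1/38343) = -12085/4946 - 4768/38343 = -486957683/189644478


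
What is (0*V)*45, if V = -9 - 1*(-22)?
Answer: 0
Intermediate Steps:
V = 13 (V = -9 + 22 = 13)
(0*V)*45 = (0*13)*45 = 0*45 = 0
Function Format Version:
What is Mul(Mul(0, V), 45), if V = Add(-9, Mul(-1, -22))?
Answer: 0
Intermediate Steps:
V = 13 (V = Add(-9, 22) = 13)
Mul(Mul(0, V), 45) = Mul(Mul(0, 13), 45) = Mul(0, 45) = 0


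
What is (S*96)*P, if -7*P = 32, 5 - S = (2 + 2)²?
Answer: 33792/7 ≈ 4827.4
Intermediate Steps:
S = -11 (S = 5 - (2 + 2)² = 5 - 1*4² = 5 - 1*16 = 5 - 16 = -11)
P = -32/7 (P = -⅐*32 = -32/7 ≈ -4.5714)
(S*96)*P = -11*96*(-32/7) = -1056*(-32/7) = 33792/7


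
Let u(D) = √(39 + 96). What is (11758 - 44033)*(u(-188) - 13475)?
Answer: 434905625 - 96825*√15 ≈ 4.3453e+8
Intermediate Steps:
u(D) = 3*√15 (u(D) = √135 = 3*√15)
(11758 - 44033)*(u(-188) - 13475) = (11758 - 44033)*(3*√15 - 13475) = -32275*(-13475 + 3*√15) = 434905625 - 96825*√15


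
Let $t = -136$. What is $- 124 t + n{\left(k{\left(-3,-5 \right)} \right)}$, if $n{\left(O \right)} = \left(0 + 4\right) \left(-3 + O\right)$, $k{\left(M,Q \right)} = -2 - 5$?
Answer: $16824$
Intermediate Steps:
$k{\left(M,Q \right)} = -7$ ($k{\left(M,Q \right)} = -2 - 5 = -7$)
$n{\left(O \right)} = -12 + 4 O$ ($n{\left(O \right)} = 4 \left(-3 + O\right) = -12 + 4 O$)
$- 124 t + n{\left(k{\left(-3,-5 \right)} \right)} = \left(-124\right) \left(-136\right) + \left(-12 + 4 \left(-7\right)\right) = 16864 - 40 = 16824$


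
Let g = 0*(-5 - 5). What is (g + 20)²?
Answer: 400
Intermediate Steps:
g = 0 (g = 0*(-10) = 0)
(g + 20)² = (0 + 20)² = 20² = 400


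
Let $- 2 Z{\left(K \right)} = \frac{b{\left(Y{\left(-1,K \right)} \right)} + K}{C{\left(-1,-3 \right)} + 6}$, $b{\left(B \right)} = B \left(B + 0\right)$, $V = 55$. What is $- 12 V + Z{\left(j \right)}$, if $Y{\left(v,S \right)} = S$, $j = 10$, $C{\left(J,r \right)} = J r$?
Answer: $- \frac{5995}{9} \approx -666.11$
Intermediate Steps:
$b{\left(B \right)} = B^{2}$ ($b{\left(B \right)} = B B = B^{2}$)
$Z{\left(K \right)} = - \frac{K}{18} - \frac{K^{2}}{18}$ ($Z{\left(K \right)} = - \frac{\left(K^{2} + K\right) \frac{1}{\left(-1\right) \left(-3\right) + 6}}{2} = - \frac{\left(K + K^{2}\right) \frac{1}{3 + 6}}{2} = - \frac{\left(K + K^{2}\right) \frac{1}{9}}{2} = - \frac{\frac{K}{9} + \frac{K^{2}}{9}}{2} = - \frac{K}{18} - \frac{K^{2}}{18}$)
$- 12 V + Z{\left(j \right)} = \left(-12\right) 55 + \frac{1}{18} \cdot 10 \left(-1 - 10\right) = -660 + \frac{1}{18} \cdot 10 \left(-1 - 10\right) = -660 + \frac{1}{18} \cdot 10 \left(-11\right) = -660 - \frac{55}{9} = - \frac{5995}{9}$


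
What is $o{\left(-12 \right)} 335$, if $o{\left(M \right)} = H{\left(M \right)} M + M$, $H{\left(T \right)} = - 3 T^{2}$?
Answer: $1732620$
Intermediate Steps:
$o{\left(M \right)} = M - 3 M^{3}$ ($o{\left(M \right)} = - 3 M^{2} M + M = - 3 M^{3} + M = M - 3 M^{3}$)
$o{\left(-12 \right)} 335 = \left(-12 - 3 \left(-12\right)^{3}\right) 335 = \left(-12 - -5184\right) 335 = \left(-12 + 5184\right) 335 = 5172 \cdot 335 = 1732620$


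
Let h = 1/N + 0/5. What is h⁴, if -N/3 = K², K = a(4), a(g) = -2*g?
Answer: 1/1358954496 ≈ 7.3586e-10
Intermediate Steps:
K = -8 (K = -2*4 = -8)
N = -192 (N = -3*(-8)² = -3*64 = -192)
h = -1/192 (h = 1/(-192) + 0/5 = 1*(-1/192) + 0*(⅕) = -1/192 + 0 = -1/192 ≈ -0.0052083)
h⁴ = (-1/192)⁴ = 1/1358954496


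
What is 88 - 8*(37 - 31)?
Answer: 40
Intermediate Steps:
88 - 8*(37 - 31) = 88 - 8*6 = 88 - 48 = 40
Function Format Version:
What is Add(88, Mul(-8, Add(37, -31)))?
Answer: 40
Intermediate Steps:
Add(88, Mul(-8, Add(37, -31))) = Add(88, Mul(-8, 6)) = Add(88, -48) = 40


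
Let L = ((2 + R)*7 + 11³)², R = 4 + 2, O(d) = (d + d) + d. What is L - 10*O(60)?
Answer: 1921969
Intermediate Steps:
O(d) = 3*d (O(d) = 2*d + d = 3*d)
R = 6
L = 1923769 (L = ((2 + 6)*7 + 11³)² = (8*7 + 1331)² = (56 + 1331)² = 1387² = 1923769)
L - 10*O(60) = 1923769 - 10*3*60 = 1923769 - 10*180 = 1923769 - 1*1800 = 1923769 - 1800 = 1921969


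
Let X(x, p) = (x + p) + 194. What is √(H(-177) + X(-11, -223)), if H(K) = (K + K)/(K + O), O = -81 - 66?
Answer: I*√12606/18 ≈ 6.2376*I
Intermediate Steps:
O = -147
X(x, p) = 194 + p + x (X(x, p) = (p + x) + 194 = 194 + p + x)
H(K) = 2*K/(-147 + K) (H(K) = (K + K)/(K - 147) = (2*K)/(-147 + K) = 2*K/(-147 + K))
√(H(-177) + X(-11, -223)) = √(2*(-177)/(-147 - 177) + (194 - 223 - 11)) = √(2*(-177)/(-324) - 40) = √(2*(-177)*(-1/324) - 40) = √(59/54 - 40) = √(-2101/54) = I*√12606/18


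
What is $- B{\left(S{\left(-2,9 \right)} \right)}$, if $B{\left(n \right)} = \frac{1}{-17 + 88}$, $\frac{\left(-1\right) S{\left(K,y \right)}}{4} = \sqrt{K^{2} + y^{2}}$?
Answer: $- \frac{1}{71} \approx -0.014085$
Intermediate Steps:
$S{\left(K,y \right)} = - 4 \sqrt{K^{2} + y^{2}}$
$B{\left(n \right)} = \frac{1}{71}$
$- B{\left(S{\left(-2,9 \right)} \right)} = \left(-1\right) \frac{1}{71} = - \frac{1}{71}$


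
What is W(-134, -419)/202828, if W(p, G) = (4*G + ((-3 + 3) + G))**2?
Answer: 4389025/202828 ≈ 21.639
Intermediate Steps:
W(p, G) = 25*G**2 (W(p, G) = (4*G + (0 + G))**2 = (4*G + G)**2 = (5*G)**2 = 25*G**2)
W(-134, -419)/202828 = (25*(-419)**2)/202828 = (25*175561)*(1/202828) = 4389025*(1/202828) = 4389025/202828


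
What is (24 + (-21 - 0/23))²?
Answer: 9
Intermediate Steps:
(24 + (-21 - 0/23))² = (24 + (-21 - 1*0))² = (24 + (-21 + 0))² = (24 - 21)² = 3² = 9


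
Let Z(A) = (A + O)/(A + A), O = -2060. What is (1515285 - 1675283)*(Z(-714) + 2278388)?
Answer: -130140006749581/357 ≈ -3.6454e+11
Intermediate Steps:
Z(A) = (-2060 + A)/(2*A) (Z(A) = (A - 2060)/(A + A) = (-2060 + A)/((2*A)) = (-2060 + A)*(1/(2*A)) = (-2060 + A)/(2*A))
(1515285 - 1675283)*(Z(-714) + 2278388) = (1515285 - 1675283)*((½)*(-2060 - 714)/(-714) + 2278388) = -159998*((½)*(-1/714)*(-2774) + 2278388) = -159998*(1387/714 + 2278388) = -159998*1626770419/714 = -130140006749581/357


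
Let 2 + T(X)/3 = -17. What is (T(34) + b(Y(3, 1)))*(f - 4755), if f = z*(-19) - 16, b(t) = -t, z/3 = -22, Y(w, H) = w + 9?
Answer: 242673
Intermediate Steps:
T(X) = -57 (T(X) = -6 + 3*(-17) = -6 - 51 = -57)
Y(w, H) = 9 + w
z = -66 (z = 3*(-22) = -66)
f = 1238 (f = -66*(-19) - 16 = 1254 - 16 = 1238)
(T(34) + b(Y(3, 1)))*(f - 4755) = (-57 - (9 + 3))*(1238 - 4755) = (-57 - 1*12)*(-3517) = (-57 - 12)*(-3517) = -69*(-3517) = 242673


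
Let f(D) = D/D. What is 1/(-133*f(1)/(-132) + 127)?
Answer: 132/16897 ≈ 0.0078120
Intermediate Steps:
f(D) = 1
1/(-133*f(1)/(-132) + 127) = 1/(-133/(-132) + 127) = 1/(-133*(-1)/132 + 127) = 1/(-133*(-1/132) + 127) = 1/(133/132 + 127) = 1/(16897/132) = 132/16897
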